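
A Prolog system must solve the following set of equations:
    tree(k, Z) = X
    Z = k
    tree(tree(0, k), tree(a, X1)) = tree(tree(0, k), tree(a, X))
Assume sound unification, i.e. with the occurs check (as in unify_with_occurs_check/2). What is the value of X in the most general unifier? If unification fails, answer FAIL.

tree(k, k)

Bind X := tree(k, Z); substituting into the one remaining equation that mentions X gives: tree(tree(0, k), tree(a, X1)) = tree(tree(0, k), tree(a, tree(k, Z))).
Bind Z := k; substituting into the remaining equation gives: tree(tree(0, k), tree(a, X1)) = tree(tree(0, k), tree(a, tree(k, k))). Substituting into the earlier binding gives X := tree(k, k).
Decompose tree/2: tree(0, k) = tree(0, k),  tree(a, X1) = tree(a, tree(k, k)).
Delete trivial equation tree(0, k) = tree(0, k).
Decompose tree/2: a = a,  X1 = tree(k, k).
Delete trivial equation a = a.
Bind X1 := tree(k, k).
MGU = { X -> tree(k, k), Z -> k, X1 -> tree(k, k) }, so X -> tree(k, k).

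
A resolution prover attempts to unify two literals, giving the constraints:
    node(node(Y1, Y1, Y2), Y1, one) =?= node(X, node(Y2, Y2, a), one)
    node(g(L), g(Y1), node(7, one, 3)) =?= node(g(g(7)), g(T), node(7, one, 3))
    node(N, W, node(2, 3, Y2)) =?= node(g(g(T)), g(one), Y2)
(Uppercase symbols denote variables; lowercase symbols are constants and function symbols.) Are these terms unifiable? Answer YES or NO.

Decompose node/3: node(Y1, Y1, Y2) =?= X,  Y1 =?= node(Y2, Y2, a),  one =?= one.
Bind X := node(Y1, Y1, Y2); no other remaining equation mentions X.
Bind Y1 := node(Y2, Y2, a); substituting into the one remaining equation that mentions Y1 gives: node(g(L), g(node(Y2, Y2, a)), node(7, one, 3)) =?= node(g(g(7)), g(T), node(7, one, 3)). Substituting into the earlier binding gives X := node(node(Y2, Y2, a), node(Y2, Y2, a), Y2).
Delete trivial equation one =?= one.
Decompose node/3: g(L) =?= g(g(7)),  g(node(Y2, Y2, a)) =?= g(T),  node(7, one, 3) =?= node(7, one, 3).
Decompose g/1: L =?= g(7).
Bind L := g(7); no other remaining equation mentions L.
Decompose g/1: node(Y2, Y2, a) =?= T.
Bind T := node(Y2, Y2, a); substituting into the one remaining equation that mentions T gives: node(N, W, node(2, 3, Y2)) =?= node(g(g(node(Y2, Y2, a))), g(one), Y2).
Delete trivial equation node(7, one, 3) =?= node(7, one, 3).
Decompose node/3: N =?= g(g(node(Y2, Y2, a))),  W =?= g(one),  node(2, 3, Y2) =?= Y2.
Bind N := g(g(node(Y2, Y2, a))); no other remaining equation mentions N.
Bind W := g(one); no other remaining equation mentions W.
Occurs check fails: Y2 occurs in node(2, 3, Y2); the equation Y2 =?= node(2, 3, Y2) has no finite solution.

NO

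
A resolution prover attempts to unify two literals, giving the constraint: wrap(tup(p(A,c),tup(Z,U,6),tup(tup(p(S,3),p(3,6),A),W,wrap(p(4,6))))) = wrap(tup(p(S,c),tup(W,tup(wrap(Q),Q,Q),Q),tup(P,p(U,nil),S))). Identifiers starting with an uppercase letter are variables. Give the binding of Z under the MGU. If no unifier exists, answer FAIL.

p(tup(wrap(6),6,6),nil)

Decompose wrap/1: tup(p(A,c),tup(Z,U,6),tup(tup(p(S,3),p(3,6),A),W,wrap(p(4,6)))) = tup(p(S,c),tup(W,tup(wrap(Q),Q,Q),Q),tup(P,p(U,nil),S)).
Decompose tup/3: p(A,c) = p(S,c),  tup(Z,U,6) = tup(W,tup(wrap(Q),Q,Q),Q),  tup(tup(p(S,3),p(3,6),A),W,wrap(p(4,6))) = tup(P,p(U,nil),S).
Decompose p/2: A = S,  c = c.
Bind A := S; substituting into the one remaining equation that mentions A gives: tup(tup(p(S,3),p(3,6),S),W,wrap(p(4,6))) = tup(P,p(U,nil),S).
Delete trivial equation c = c.
Decompose tup/3: Z = W,  U = tup(wrap(Q),Q,Q),  6 = Q.
Bind Z := W; no other remaining equation mentions Z.
Bind U := tup(wrap(Q),Q,Q); substituting into the one remaining equation that mentions U gives: tup(tup(p(S,3),p(3,6),S),W,wrap(p(4,6))) = tup(P,p(tup(wrap(Q),Q,Q),nil),S).
Bind Q := 6; substituting into the remaining equation gives: tup(tup(p(S,3),p(3,6),S),W,wrap(p(4,6))) = tup(P,p(tup(wrap(6),6,6),nil),S). Substituting into the earlier binding gives U := tup(wrap(6),6,6).
Decompose tup/3: tup(p(S,3),p(3,6),S) = P,  W = p(tup(wrap(6),6,6),nil),  wrap(p(4,6)) = S.
Bind P := tup(p(S,3),p(3,6),S); no other remaining equation mentions P.
Bind W := p(tup(wrap(6),6,6),nil); no other remaining equation mentions W. Substituting into the earlier binding gives Z := p(tup(wrap(6),6,6),nil).
Bind S := wrap(p(4,6)). Substituting into the earlier bindings gives A := wrap(p(4,6)), P := tup(p(wrap(p(4,6)),3),p(3,6),wrap(p(4,6))).
MGU = { A := wrap(p(4,6)), Z := p(tup(wrap(6),6,6),nil), U := tup(wrap(6),6,6), Q := 6, P := tup(p(wrap(p(4,6)),3),p(3,6),wrap(p(4,6))), W := p(tup(wrap(6),6,6),nil), S := wrap(p(4,6)) }, so Z := p(tup(wrap(6),6,6),nil).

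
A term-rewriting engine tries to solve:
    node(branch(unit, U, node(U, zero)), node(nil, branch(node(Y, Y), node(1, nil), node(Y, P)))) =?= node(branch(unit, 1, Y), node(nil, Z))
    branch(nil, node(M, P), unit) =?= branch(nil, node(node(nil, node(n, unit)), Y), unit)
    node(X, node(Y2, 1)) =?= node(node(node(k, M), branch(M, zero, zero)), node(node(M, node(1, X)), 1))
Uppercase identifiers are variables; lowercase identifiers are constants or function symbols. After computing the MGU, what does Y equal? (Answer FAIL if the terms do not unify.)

Decompose node/2: branch(unit, U, node(U, zero)) =?= branch(unit, 1, Y),  node(nil, branch(node(Y, Y), node(1, nil), node(Y, P))) =?= node(nil, Z).
Decompose branch/3: unit =?= unit,  U =?= 1,  node(U, zero) =?= Y.
Delete trivial equation unit =?= unit.
Bind U := 1; substituting into the one remaining equation that mentions U gives: node(1, zero) =?= Y.
Bind Y := node(1, zero); substituting into the 2 remaining equations that mention Y gives: node(nil, branch(node(node(1, zero), node(1, zero)), node(1, nil), node(node(1, zero), P))) =?= node(nil, Z),  branch(nil, node(M, P), unit) =?= branch(nil, node(node(nil, node(n, unit)), node(1, zero)), unit).
Decompose node/2: nil =?= nil,  branch(node(node(1, zero), node(1, zero)), node(1, nil), node(node(1, zero), P)) =?= Z.
Delete trivial equation nil =?= nil.
Bind Z := branch(node(node(1, zero), node(1, zero)), node(1, nil), node(node(1, zero), P)); no other remaining equation mentions Z.
Decompose branch/3: nil =?= nil,  node(M, P) =?= node(node(nil, node(n, unit)), node(1, zero)),  unit =?= unit.
Delete trivial equation nil =?= nil.
Decompose node/2: M =?= node(nil, node(n, unit)),  P =?= node(1, zero).
Bind M := node(nil, node(n, unit)); substituting into the one remaining equation that mentions M gives: node(X, node(Y2, 1)) =?= node(node(node(k, node(nil, node(n, unit))), branch(node(nil, node(n, unit)), zero, zero)), node(node(node(nil, node(n, unit)), node(1, X)), 1)).
Bind P := node(1, zero); no other remaining equation mentions P. Substituting into the earlier binding gives Z := branch(node(node(1, zero), node(1, zero)), node(1, nil), node(node(1, zero), node(1, zero))).
Delete trivial equation unit =?= unit.
Decompose node/2: X =?= node(node(k, node(nil, node(n, unit))), branch(node(nil, node(n, unit)), zero, zero)),  node(Y2, 1) =?= node(node(node(nil, node(n, unit)), node(1, X)), 1).
Bind X := node(node(k, node(nil, node(n, unit))), branch(node(nil, node(n, unit)), zero, zero)); substituting into the remaining equation gives: node(Y2, 1) =?= node(node(node(nil, node(n, unit)), node(1, node(node(k, node(nil, node(n, unit))), branch(node(nil, node(n, unit)), zero, zero)))), 1).
Decompose node/2: Y2 =?= node(node(nil, node(n, unit)), node(1, node(node(k, node(nil, node(n, unit))), branch(node(nil, node(n, unit)), zero, zero)))),  1 =?= 1.
Bind Y2 := node(node(nil, node(n, unit)), node(1, node(node(k, node(nil, node(n, unit))), branch(node(nil, node(n, unit)), zero, zero)))); no other remaining equation mentions Y2.
Delete trivial equation 1 =?= 1.
MGU = { U ↦ 1, Y ↦ node(1, zero), Z ↦ branch(node(node(1, zero), node(1, zero)), node(1, nil), node(node(1, zero), node(1, zero))), M ↦ node(nil, node(n, unit)), P ↦ node(1, zero), X ↦ node(node(k, node(nil, node(n, unit))), branch(node(nil, node(n, unit)), zero, zero)), Y2 ↦ node(node(nil, node(n, unit)), node(1, node(node(k, node(nil, node(n, unit))), branch(node(nil, node(n, unit)), zero, zero)))) }, so Y ↦ node(1, zero).

node(1, zero)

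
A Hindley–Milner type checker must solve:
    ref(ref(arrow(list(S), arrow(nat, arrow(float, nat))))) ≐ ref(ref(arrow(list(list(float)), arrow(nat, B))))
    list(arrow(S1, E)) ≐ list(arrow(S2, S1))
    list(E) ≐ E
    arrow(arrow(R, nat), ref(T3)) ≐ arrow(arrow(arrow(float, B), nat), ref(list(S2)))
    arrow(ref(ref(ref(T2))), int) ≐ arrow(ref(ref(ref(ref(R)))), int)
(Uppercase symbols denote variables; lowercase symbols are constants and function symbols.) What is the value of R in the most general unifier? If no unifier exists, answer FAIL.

FAIL

Decompose ref/1: ref(arrow(list(S), arrow(nat, arrow(float, nat)))) ≐ ref(arrow(list(list(float)), arrow(nat, B))).
Decompose ref/1: arrow(list(S), arrow(nat, arrow(float, nat))) ≐ arrow(list(list(float)), arrow(nat, B)).
Decompose arrow/2: list(S) ≐ list(list(float)),  arrow(nat, arrow(float, nat)) ≐ arrow(nat, B).
Decompose list/1: S ≐ list(float).
Bind S := list(float); no other remaining equation mentions S.
Decompose arrow/2: nat ≐ nat,  arrow(float, nat) ≐ B.
Delete trivial equation nat ≐ nat.
Bind B := arrow(float, nat); substituting into the one remaining equation that mentions B gives: arrow(arrow(R, nat), ref(T3)) ≐ arrow(arrow(arrow(float, arrow(float, nat)), nat), ref(list(S2))).
Decompose list/1: arrow(S1, E) ≐ arrow(S2, S1).
Decompose arrow/2: S1 ≐ S2,  E ≐ S1.
Bind S1 := S2; substituting into the one remaining equation that mentions S1 gives: E ≐ S2.
Bind E := S2; substituting into the one remaining equation that mentions E gives: list(S2) ≐ S2.
Occurs check fails: S2 occurs in list(S2); the equation S2 ≐ list(S2) has no finite solution.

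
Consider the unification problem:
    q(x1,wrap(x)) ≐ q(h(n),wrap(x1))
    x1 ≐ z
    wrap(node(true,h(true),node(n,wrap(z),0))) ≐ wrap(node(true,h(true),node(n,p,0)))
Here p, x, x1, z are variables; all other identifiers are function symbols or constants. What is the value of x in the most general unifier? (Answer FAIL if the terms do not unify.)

h(n)

Decompose q/2: x1 ≐ h(n),  wrap(x) ≐ wrap(x1).
Bind x1 := h(n); substituting into the 2 remaining equations that mention x1 gives: wrap(x) ≐ wrap(h(n)),  h(n) ≐ z.
Decompose wrap/1: x ≐ h(n).
Bind x := h(n); no other remaining equation mentions x.
Bind z := h(n); substituting into the remaining equation gives: wrap(node(true,h(true),node(n,wrap(h(n)),0))) ≐ wrap(node(true,h(true),node(n,p,0))).
Decompose wrap/1: node(true,h(true),node(n,wrap(h(n)),0)) ≐ node(true,h(true),node(n,p,0)).
Decompose node/3: true ≐ true,  h(true) ≐ h(true),  node(n,wrap(h(n)),0) ≐ node(n,p,0).
Delete trivial equation true ≐ true.
Delete trivial equation h(true) ≐ h(true).
Decompose node/3: n ≐ n,  wrap(h(n)) ≐ p,  0 ≐ 0.
Delete trivial equation n ≐ n.
Bind p := wrap(h(n)); no other remaining equation mentions p.
Delete trivial equation 0 ≐ 0.
MGU = { x1 -> h(n), x -> h(n), z -> h(n), p -> wrap(h(n)) }, so x -> h(n).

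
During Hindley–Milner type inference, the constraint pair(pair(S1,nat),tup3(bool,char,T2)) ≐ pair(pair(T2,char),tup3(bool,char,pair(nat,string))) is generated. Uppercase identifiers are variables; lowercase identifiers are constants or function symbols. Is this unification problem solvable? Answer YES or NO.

NO

Decompose pair/2: pair(S1,nat) ≐ pair(T2,char),  tup3(bool,char,T2) ≐ tup3(bool,char,pair(nat,string)).
Decompose pair/2: S1 ≐ T2,  nat ≐ char.
Bind S1 := T2; no other remaining equation mentions S1.
Clash: constants nat and char differ; no unifier exists.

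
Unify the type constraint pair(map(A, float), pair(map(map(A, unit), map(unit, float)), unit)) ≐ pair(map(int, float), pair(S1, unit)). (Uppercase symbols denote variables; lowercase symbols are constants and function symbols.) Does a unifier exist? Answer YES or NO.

YES

Decompose pair/2: map(A, float) ≐ map(int, float),  pair(map(map(A, unit), map(unit, float)), unit) ≐ pair(S1, unit).
Decompose map/2: A ≐ int,  float ≐ float.
Bind A := int; substituting into the one remaining equation that mentions A gives: pair(map(map(int, unit), map(unit, float)), unit) ≐ pair(S1, unit).
Delete trivial equation float ≐ float.
Decompose pair/2: map(map(int, unit), map(unit, float)) ≐ S1,  unit ≐ unit.
Bind S1 := map(map(int, unit), map(unit, float)); no other remaining equation mentions S1.
Delete trivial equation unit ≐ unit.
No equations remain and no clash or occurs-check failure arose, so a unifier exists.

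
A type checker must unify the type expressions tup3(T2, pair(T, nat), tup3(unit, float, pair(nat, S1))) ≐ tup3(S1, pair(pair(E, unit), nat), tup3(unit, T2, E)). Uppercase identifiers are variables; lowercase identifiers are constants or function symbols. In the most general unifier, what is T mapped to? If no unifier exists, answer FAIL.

pair(pair(nat, float), unit)

Decompose tup3/3: T2 ≐ S1,  pair(T, nat) ≐ pair(pair(E, unit), nat),  tup3(unit, float, pair(nat, S1)) ≐ tup3(unit, T2, E).
Bind T2 := S1; substituting into the one remaining equation that mentions T2 gives: tup3(unit, float, pair(nat, S1)) ≐ tup3(unit, S1, E).
Decompose pair/2: T ≐ pair(E, unit),  nat ≐ nat.
Bind T := pair(E, unit); no other remaining equation mentions T.
Delete trivial equation nat ≐ nat.
Decompose tup3/3: unit ≐ unit,  float ≐ S1,  pair(nat, S1) ≐ E.
Delete trivial equation unit ≐ unit.
Bind S1 := float; substituting into the remaining equation gives: pair(nat, float) ≐ E. Substituting into the earlier binding gives T2 := float.
Bind E := pair(nat, float). Substituting into the earlier binding gives T := pair(pair(nat, float), unit).
MGU = { T2 ↦ float, T ↦ pair(pair(nat, float), unit), S1 ↦ float, E ↦ pair(nat, float) }, so T ↦ pair(pair(nat, float), unit).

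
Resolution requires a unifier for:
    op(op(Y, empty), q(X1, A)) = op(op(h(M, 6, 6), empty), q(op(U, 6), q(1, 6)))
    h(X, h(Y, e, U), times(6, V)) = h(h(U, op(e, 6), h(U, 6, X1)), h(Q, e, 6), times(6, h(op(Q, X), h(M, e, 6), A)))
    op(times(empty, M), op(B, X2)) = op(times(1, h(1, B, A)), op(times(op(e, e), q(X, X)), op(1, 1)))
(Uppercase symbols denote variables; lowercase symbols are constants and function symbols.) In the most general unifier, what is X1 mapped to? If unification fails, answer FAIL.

FAIL

Decompose op/2: op(Y, empty) = op(h(M, 6, 6), empty),  q(X1, A) = q(op(U, 6), q(1, 6)).
Decompose op/2: Y = h(M, 6, 6),  empty = empty.
Bind Y := h(M, 6, 6); substituting into the one remaining equation that mentions Y gives: h(X, h(h(M, 6, 6), e, U), times(6, V)) = h(h(U, op(e, 6), h(U, 6, X1)), h(Q, e, 6), times(6, h(op(Q, X), h(M, e, 6), A))).
Delete trivial equation empty = empty.
Decompose q/2: X1 = op(U, 6),  A = q(1, 6).
Bind X1 := op(U, 6); substituting into the one remaining equation that mentions X1 gives: h(X, h(h(M, 6, 6), e, U), times(6, V)) = h(h(U, op(e, 6), h(U, 6, op(U, 6))), h(Q, e, 6), times(6, h(op(Q, X), h(M, e, 6), A))).
Bind A := q(1, 6); substituting into the remaining equations gives: h(X, h(h(M, 6, 6), e, U), times(6, V)) = h(h(U, op(e, 6), h(U, 6, op(U, 6))), h(Q, e, 6), times(6, h(op(Q, X), h(M, e, 6), q(1, 6)))),  op(times(empty, M), op(B, X2)) = op(times(1, h(1, B, q(1, 6))), op(times(op(e, e), q(X, X)), op(1, 1))).
Decompose h/3: X = h(U, op(e, 6), h(U, 6, op(U, 6))),  h(h(M, 6, 6), e, U) = h(Q, e, 6),  times(6, V) = times(6, h(op(Q, X), h(M, e, 6), q(1, 6))).
Bind X := h(U, op(e, 6), h(U, 6, op(U, 6))); substituting into the 2 remaining equations that mention X gives: times(6, V) = times(6, h(op(Q, h(U, op(e, 6), h(U, 6, op(U, 6)))), h(M, e, 6), q(1, 6))),  op(times(empty, M), op(B, X2)) = op(times(1, h(1, B, q(1, 6))), op(times(op(e, e), q(h(U, op(e, 6), h(U, 6, op(U, 6))), h(U, op(e, 6), h(U, 6, op(U, 6))))), op(1, 1))).
Decompose h/3: h(M, 6, 6) = Q,  e = e,  U = 6.
Bind Q := h(M, 6, 6); substituting into the one remaining equation that mentions Q gives: times(6, V) = times(6, h(op(h(M, 6, 6), h(U, op(e, 6), h(U, 6, op(U, 6)))), h(M, e, 6), q(1, 6))).
Delete trivial equation e = e.
Bind U := 6; substituting into the remaining equations gives: times(6, V) = times(6, h(op(h(M, 6, 6), h(6, op(e, 6), h(6, 6, op(6, 6)))), h(M, e, 6), q(1, 6))),  op(times(empty, M), op(B, X2)) = op(times(1, h(1, B, q(1, 6))), op(times(op(e, e), q(h(6, op(e, 6), h(6, 6, op(6, 6))), h(6, op(e, 6), h(6, 6, op(6, 6))))), op(1, 1))). Substituting into the earlier bindings gives X1 := op(6, 6), X := h(6, op(e, 6), h(6, 6, op(6, 6))).
Decompose times/2: 6 = 6,  V = h(op(h(M, 6, 6), h(6, op(e, 6), h(6, 6, op(6, 6)))), h(M, e, 6), q(1, 6)).
Delete trivial equation 6 = 6.
Bind V := h(op(h(M, 6, 6), h(6, op(e, 6), h(6, 6, op(6, 6)))), h(M, e, 6), q(1, 6)); no other remaining equation mentions V.
Decompose op/2: times(empty, M) = times(1, h(1, B, q(1, 6))),  op(B, X2) = op(times(op(e, e), q(h(6, op(e, 6), h(6, 6, op(6, 6))), h(6, op(e, 6), h(6, 6, op(6, 6))))), op(1, 1)).
Decompose times/2: empty = 1,  M = h(1, B, q(1, 6)).
Clash: constants empty and 1 differ; no unifier exists.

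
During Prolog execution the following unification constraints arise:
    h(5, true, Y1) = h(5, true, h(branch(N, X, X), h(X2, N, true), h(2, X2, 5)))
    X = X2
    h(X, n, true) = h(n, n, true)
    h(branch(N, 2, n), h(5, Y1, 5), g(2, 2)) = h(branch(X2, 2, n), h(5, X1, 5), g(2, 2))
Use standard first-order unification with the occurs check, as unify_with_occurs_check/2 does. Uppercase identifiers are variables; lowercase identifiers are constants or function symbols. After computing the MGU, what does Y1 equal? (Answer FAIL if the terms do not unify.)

h(branch(n, n, n), h(n, n, true), h(2, n, 5))

Decompose h/3: 5 = 5,  true = true,  Y1 = h(branch(N, X, X), h(X2, N, true), h(2, X2, 5)).
Delete trivial equation 5 = 5.
Delete trivial equation true = true.
Bind Y1 := h(branch(N, X, X), h(X2, N, true), h(2, X2, 5)); substituting into the one remaining equation that mentions Y1 gives: h(branch(N, 2, n), h(5, h(branch(N, X, X), h(X2, N, true), h(2, X2, 5)), 5), g(2, 2)) = h(branch(X2, 2, n), h(5, X1, 5), g(2, 2)).
Bind X := X2; substituting into the remaining equations gives: h(X2, n, true) = h(n, n, true),  h(branch(N, 2, n), h(5, h(branch(N, X2, X2), h(X2, N, true), h(2, X2, 5)), 5), g(2, 2)) = h(branch(X2, 2, n), h(5, X1, 5), g(2, 2)). Substituting into the earlier binding gives Y1 := h(branch(N, X2, X2), h(X2, N, true), h(2, X2, 5)).
Decompose h/3: X2 = n,  n = n,  true = true.
Bind X2 := n; substituting into the one remaining equation that mentions X2 gives: h(branch(N, 2, n), h(5, h(branch(N, n, n), h(n, N, true), h(2, n, 5)), 5), g(2, 2)) = h(branch(n, 2, n), h(5, X1, 5), g(2, 2)). Substituting into the earlier bindings gives Y1 := h(branch(N, n, n), h(n, N, true), h(2, n, 5)), X := n.
Delete trivial equation n = n.
Delete trivial equation true = true.
Decompose h/3: branch(N, 2, n) = branch(n, 2, n),  h(5, h(branch(N, n, n), h(n, N, true), h(2, n, 5)), 5) = h(5, X1, 5),  g(2, 2) = g(2, 2).
Decompose branch/3: N = n,  2 = 2,  n = n.
Bind N := n; substituting into the one remaining equation that mentions N gives: h(5, h(branch(n, n, n), h(n, n, true), h(2, n, 5)), 5) = h(5, X1, 5). Substituting into the earlier binding gives Y1 := h(branch(n, n, n), h(n, n, true), h(2, n, 5)).
Delete trivial equation 2 = 2.
Delete trivial equation n = n.
Decompose h/3: 5 = 5,  h(branch(n, n, n), h(n, n, true), h(2, n, 5)) = X1,  5 = 5.
Delete trivial equation 5 = 5.
Bind X1 := h(branch(n, n, n), h(n, n, true), h(2, n, 5)); no other remaining equation mentions X1.
Delete trivial equation 5 = 5.
Delete trivial equation g(2, 2) = g(2, 2).
MGU = { Y1 = h(branch(n, n, n), h(n, n, true), h(2, n, 5)), X = n, X2 = n, N = n, X1 = h(branch(n, n, n), h(n, n, true), h(2, n, 5)) }, so Y1 = h(branch(n, n, n), h(n, n, true), h(2, n, 5)).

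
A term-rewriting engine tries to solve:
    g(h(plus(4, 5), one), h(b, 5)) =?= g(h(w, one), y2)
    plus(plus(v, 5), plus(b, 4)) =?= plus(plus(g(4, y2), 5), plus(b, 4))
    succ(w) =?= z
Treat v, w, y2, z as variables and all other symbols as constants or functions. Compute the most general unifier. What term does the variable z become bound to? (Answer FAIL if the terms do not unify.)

Decompose g/2: h(plus(4, 5), one) =?= h(w, one),  h(b, 5) =?= y2.
Decompose h/2: plus(4, 5) =?= w,  one =?= one.
Bind w := plus(4, 5); substituting into the one remaining equation that mentions w gives: succ(plus(4, 5)) =?= z.
Delete trivial equation one =?= one.
Bind y2 := h(b, 5); substituting into the one remaining equation that mentions y2 gives: plus(plus(v, 5), plus(b, 4)) =?= plus(plus(g(4, h(b, 5)), 5), plus(b, 4)).
Decompose plus/2: plus(v, 5) =?= plus(g(4, h(b, 5)), 5),  plus(b, 4) =?= plus(b, 4).
Decompose plus/2: v =?= g(4, h(b, 5)),  5 =?= 5.
Bind v := g(4, h(b, 5)); no other remaining equation mentions v.
Delete trivial equation 5 =?= 5.
Delete trivial equation plus(b, 4) =?= plus(b, 4).
Bind z := succ(plus(4, 5)).
MGU = { w := plus(4, 5), y2 := h(b, 5), v := g(4, h(b, 5)), z := succ(plus(4, 5)) }, so z := succ(plus(4, 5)).

succ(plus(4, 5))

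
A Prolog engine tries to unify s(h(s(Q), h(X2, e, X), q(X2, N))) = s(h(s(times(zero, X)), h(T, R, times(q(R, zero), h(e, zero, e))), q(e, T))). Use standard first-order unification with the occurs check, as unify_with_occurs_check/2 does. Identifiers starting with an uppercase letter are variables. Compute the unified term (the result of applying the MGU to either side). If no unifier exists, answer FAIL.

s(h(s(times(zero, times(q(e, zero), h(e, zero, e)))), h(e, e, times(q(e, zero), h(e, zero, e))), q(e, e)))

Decompose s/1: h(s(Q), h(X2, e, X), q(X2, N)) = h(s(times(zero, X)), h(T, R, times(q(R, zero), h(e, zero, e))), q(e, T)).
Decompose h/3: s(Q) = s(times(zero, X)),  h(X2, e, X) = h(T, R, times(q(R, zero), h(e, zero, e))),  q(X2, N) = q(e, T).
Decompose s/1: Q = times(zero, X).
Bind Q := times(zero, X); no other remaining equation mentions Q.
Decompose h/3: X2 = T,  e = R,  X = times(q(R, zero), h(e, zero, e)).
Bind X2 := T; substituting into the one remaining equation that mentions X2 gives: q(T, N) = q(e, T).
Bind R := e; substituting into the one remaining equation that mentions R gives: X = times(q(e, zero), h(e, zero, e)).
Bind X := times(q(e, zero), h(e, zero, e)); no other remaining equation mentions X. Substituting into the earlier binding gives Q := times(zero, times(q(e, zero), h(e, zero, e))).
Decompose q/2: T = e,  N = T.
Bind T := e; substituting into the remaining equation gives: N = e. Substituting into the earlier binding gives X2 := e.
Bind N := e.
Applying the MGU to either side gives s(h(s(times(zero, times(q(e, zero), h(e, zero, e)))), h(e, e, times(q(e, zero), h(e, zero, e))), q(e, e))).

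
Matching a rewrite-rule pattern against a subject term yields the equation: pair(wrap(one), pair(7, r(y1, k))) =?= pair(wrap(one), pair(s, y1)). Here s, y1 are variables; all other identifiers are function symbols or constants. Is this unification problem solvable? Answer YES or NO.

NO

Decompose pair/2: wrap(one) =?= wrap(one),  pair(7, r(y1, k)) =?= pair(s, y1).
Delete trivial equation wrap(one) =?= wrap(one).
Decompose pair/2: 7 =?= s,  r(y1, k) =?= y1.
Bind s := 7; no other remaining equation mentions s.
Occurs check fails: y1 occurs in r(y1, k); the equation y1 =?= r(y1, k) has no finite solution.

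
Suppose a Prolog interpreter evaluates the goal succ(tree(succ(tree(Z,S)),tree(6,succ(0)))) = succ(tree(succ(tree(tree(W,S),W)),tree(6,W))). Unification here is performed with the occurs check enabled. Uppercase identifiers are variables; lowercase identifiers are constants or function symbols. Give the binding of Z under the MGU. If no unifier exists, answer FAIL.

tree(succ(0),succ(0))

Decompose succ/1: tree(succ(tree(Z,S)),tree(6,succ(0))) = tree(succ(tree(tree(W,S),W)),tree(6,W)).
Decompose tree/2: succ(tree(Z,S)) = succ(tree(tree(W,S),W)),  tree(6,succ(0)) = tree(6,W).
Decompose succ/1: tree(Z,S) = tree(tree(W,S),W).
Decompose tree/2: Z = tree(W,S),  S = W.
Bind Z := tree(W,S); no other remaining equation mentions Z.
Bind S := W; no other remaining equation mentions S. Substituting into the earlier binding gives Z := tree(W,W).
Decompose tree/2: 6 = 6,  succ(0) = W.
Delete trivial equation 6 = 6.
Bind W := succ(0). Substituting into the earlier bindings gives Z := tree(succ(0),succ(0)), S := succ(0).
MGU = { Z ↦ tree(succ(0),succ(0)), S ↦ succ(0), W ↦ succ(0) }, so Z ↦ tree(succ(0),succ(0)).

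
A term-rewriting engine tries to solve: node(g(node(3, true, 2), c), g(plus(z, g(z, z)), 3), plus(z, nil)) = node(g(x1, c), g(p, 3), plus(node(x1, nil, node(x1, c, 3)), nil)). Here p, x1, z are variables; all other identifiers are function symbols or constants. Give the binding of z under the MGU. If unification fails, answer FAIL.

node(node(3, true, 2), nil, node(node(3, true, 2), c, 3))

Decompose node/3: g(node(3, true, 2), c) = g(x1, c),  g(plus(z, g(z, z)), 3) = g(p, 3),  plus(z, nil) = plus(node(x1, nil, node(x1, c, 3)), nil).
Decompose g/2: node(3, true, 2) = x1,  c = c.
Bind x1 := node(3, true, 2); substituting into the one remaining equation that mentions x1 gives: plus(z, nil) = plus(node(node(3, true, 2), nil, node(node(3, true, 2), c, 3)), nil).
Delete trivial equation c = c.
Decompose g/2: plus(z, g(z, z)) = p,  3 = 3.
Bind p := plus(z, g(z, z)); no other remaining equation mentions p.
Delete trivial equation 3 = 3.
Decompose plus/2: z = node(node(3, true, 2), nil, node(node(3, true, 2), c, 3)),  nil = nil.
Bind z := node(node(3, true, 2), nil, node(node(3, true, 2), c, 3)); no other remaining equation mentions z. Substituting into the earlier binding gives p := plus(node(node(3, true, 2), nil, node(node(3, true, 2), c, 3)), g(node(node(3, true, 2), nil, node(node(3, true, 2), c, 3)), node(node(3, true, 2), nil, node(node(3, true, 2), c, 3)))).
Delete trivial equation nil = nil.
MGU = { x1 -> node(3, true, 2), p -> plus(node(node(3, true, 2), nil, node(node(3, true, 2), c, 3)), g(node(node(3, true, 2), nil, node(node(3, true, 2), c, 3)), node(node(3, true, 2), nil, node(node(3, true, 2), c, 3)))), z -> node(node(3, true, 2), nil, node(node(3, true, 2), c, 3)) }, so z -> node(node(3, true, 2), nil, node(node(3, true, 2), c, 3)).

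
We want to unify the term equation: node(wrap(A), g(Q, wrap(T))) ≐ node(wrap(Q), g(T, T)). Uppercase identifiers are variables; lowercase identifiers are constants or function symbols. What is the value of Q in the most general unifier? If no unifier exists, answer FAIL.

FAIL

Decompose node/2: wrap(A) ≐ wrap(Q),  g(Q, wrap(T)) ≐ g(T, T).
Decompose wrap/1: A ≐ Q.
Bind A := Q; no other remaining equation mentions A.
Decompose g/2: Q ≐ T,  wrap(T) ≐ T.
Bind Q := T; no other remaining equation mentions Q. Substituting into the earlier binding gives A := T.
Occurs check fails: T occurs in wrap(T); the equation T ≐ wrap(T) has no finite solution.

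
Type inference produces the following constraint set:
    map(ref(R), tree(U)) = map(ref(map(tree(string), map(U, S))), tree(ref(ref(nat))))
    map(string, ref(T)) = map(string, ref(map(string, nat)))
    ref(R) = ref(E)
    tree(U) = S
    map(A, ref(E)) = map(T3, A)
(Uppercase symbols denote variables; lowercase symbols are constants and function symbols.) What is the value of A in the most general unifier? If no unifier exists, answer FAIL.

ref(map(tree(string), map(ref(ref(nat)), tree(ref(ref(nat))))))

Decompose map/2: ref(R) = ref(map(tree(string), map(U, S))),  tree(U) = tree(ref(ref(nat))).
Decompose ref/1: R = map(tree(string), map(U, S)).
Bind R := map(tree(string), map(U, S)); substituting into the one remaining equation that mentions R gives: ref(map(tree(string), map(U, S))) = ref(E).
Decompose tree/1: U = ref(ref(nat)).
Bind U := ref(ref(nat)); substituting into the 2 remaining equations that mention U gives: ref(map(tree(string), map(ref(ref(nat)), S))) = ref(E),  tree(ref(ref(nat))) = S. Substituting into the earlier binding gives R := map(tree(string), map(ref(ref(nat)), S)).
Decompose map/2: string = string,  ref(T) = ref(map(string, nat)).
Delete trivial equation string = string.
Decompose ref/1: T = map(string, nat).
Bind T := map(string, nat); no other remaining equation mentions T.
Decompose ref/1: map(tree(string), map(ref(ref(nat)), S)) = E.
Bind E := map(tree(string), map(ref(ref(nat)), S)); substituting into the one remaining equation that mentions E gives: map(A, ref(map(tree(string), map(ref(ref(nat)), S)))) = map(T3, A).
Bind S := tree(ref(ref(nat))); substituting into the remaining equation gives: map(A, ref(map(tree(string), map(ref(ref(nat)), tree(ref(ref(nat))))))) = map(T3, A). Substituting into the earlier bindings gives R := map(tree(string), map(ref(ref(nat)), tree(ref(ref(nat))))), E := map(tree(string), map(ref(ref(nat)), tree(ref(ref(nat))))).
Decompose map/2: A = T3,  ref(map(tree(string), map(ref(ref(nat)), tree(ref(ref(nat)))))) = A.
Bind A := T3; substituting into the remaining equation gives: ref(map(tree(string), map(ref(ref(nat)), tree(ref(ref(nat)))))) = T3.
Bind T3 := ref(map(tree(string), map(ref(ref(nat)), tree(ref(ref(nat)))))). Substituting into the earlier binding gives A := ref(map(tree(string), map(ref(ref(nat)), tree(ref(ref(nat)))))).
MGU = { R ↦ map(tree(string), map(ref(ref(nat)), tree(ref(ref(nat))))), U ↦ ref(ref(nat)), T ↦ map(string, nat), E ↦ map(tree(string), map(ref(ref(nat)), tree(ref(ref(nat))))), S ↦ tree(ref(ref(nat))), A ↦ ref(map(tree(string), map(ref(ref(nat)), tree(ref(ref(nat)))))), T3 ↦ ref(map(tree(string), map(ref(ref(nat)), tree(ref(ref(nat)))))) }, so A ↦ ref(map(tree(string), map(ref(ref(nat)), tree(ref(ref(nat)))))).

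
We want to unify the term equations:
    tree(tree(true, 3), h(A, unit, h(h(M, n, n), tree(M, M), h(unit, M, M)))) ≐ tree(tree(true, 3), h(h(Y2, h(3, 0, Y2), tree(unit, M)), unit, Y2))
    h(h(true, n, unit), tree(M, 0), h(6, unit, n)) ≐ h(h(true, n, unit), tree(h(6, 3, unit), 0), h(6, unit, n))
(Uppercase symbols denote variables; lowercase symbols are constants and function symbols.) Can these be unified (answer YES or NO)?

YES

Decompose tree/2: tree(true, 3) ≐ tree(true, 3),  h(A, unit, h(h(M, n, n), tree(M, M), h(unit, M, M))) ≐ h(h(Y2, h(3, 0, Y2), tree(unit, M)), unit, Y2).
Delete trivial equation tree(true, 3) ≐ tree(true, 3).
Decompose h/3: A ≐ h(Y2, h(3, 0, Y2), tree(unit, M)),  unit ≐ unit,  h(h(M, n, n), tree(M, M), h(unit, M, M)) ≐ Y2.
Bind A := h(Y2, h(3, 0, Y2), tree(unit, M)); no other remaining equation mentions A.
Delete trivial equation unit ≐ unit.
Bind Y2 := h(h(M, n, n), tree(M, M), h(unit, M, M)); no other remaining equation mentions Y2. Substituting into the earlier binding gives A := h(h(h(M, n, n), tree(M, M), h(unit, M, M)), h(3, 0, h(h(M, n, n), tree(M, M), h(unit, M, M))), tree(unit, M)).
Decompose h/3: h(true, n, unit) ≐ h(true, n, unit),  tree(M, 0) ≐ tree(h(6, 3, unit), 0),  h(6, unit, n) ≐ h(6, unit, n).
Delete trivial equation h(true, n, unit) ≐ h(true, n, unit).
Decompose tree/2: M ≐ h(6, 3, unit),  0 ≐ 0.
Bind M := h(6, 3, unit); no other remaining equation mentions M. Substituting into the earlier bindings gives A := h(h(h(h(6, 3, unit), n, n), tree(h(6, 3, unit), h(6, 3, unit)), h(unit, h(6, 3, unit), h(6, 3, unit))), h(3, 0, h(h(h(6, 3, unit), n, n), tree(h(6, 3, unit), h(6, 3, unit)), h(unit, h(6, 3, unit), h(6, 3, unit)))), tree(unit, h(6, 3, unit))), Y2 := h(h(h(6, 3, unit), n, n), tree(h(6, 3, unit), h(6, 3, unit)), h(unit, h(6, 3, unit), h(6, 3, unit))).
Delete trivial equation 0 ≐ 0.
Delete trivial equation h(6, unit, n) ≐ h(6, unit, n).
No equations remain and no clash or occurs-check failure arose, so a unifier exists.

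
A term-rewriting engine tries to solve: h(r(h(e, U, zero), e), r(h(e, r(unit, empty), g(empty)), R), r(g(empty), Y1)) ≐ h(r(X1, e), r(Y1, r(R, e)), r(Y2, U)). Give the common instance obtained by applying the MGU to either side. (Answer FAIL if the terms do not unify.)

Decompose h/3: r(h(e, U, zero), e) ≐ r(X1, e),  r(h(e, r(unit, empty), g(empty)), R) ≐ r(Y1, r(R, e)),  r(g(empty), Y1) ≐ r(Y2, U).
Decompose r/2: h(e, U, zero) ≐ X1,  e ≐ e.
Bind X1 := h(e, U, zero); no other remaining equation mentions X1.
Delete trivial equation e ≐ e.
Decompose r/2: h(e, r(unit, empty), g(empty)) ≐ Y1,  R ≐ r(R, e).
Bind Y1 := h(e, r(unit, empty), g(empty)); substituting into the one remaining equation that mentions Y1 gives: r(g(empty), h(e, r(unit, empty), g(empty))) ≐ r(Y2, U).
Occurs check fails: R occurs in r(R, e); the equation R ≐ r(R, e) has no finite solution.

FAIL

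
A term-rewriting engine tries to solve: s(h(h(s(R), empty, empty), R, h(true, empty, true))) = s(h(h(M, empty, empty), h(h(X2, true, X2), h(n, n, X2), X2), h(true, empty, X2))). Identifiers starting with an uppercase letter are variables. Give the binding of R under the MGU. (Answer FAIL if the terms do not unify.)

Decompose s/1: h(h(s(R), empty, empty), R, h(true, empty, true)) = h(h(M, empty, empty), h(h(X2, true, X2), h(n, n, X2), X2), h(true, empty, X2)).
Decompose h/3: h(s(R), empty, empty) = h(M, empty, empty),  R = h(h(X2, true, X2), h(n, n, X2), X2),  h(true, empty, true) = h(true, empty, X2).
Decompose h/3: s(R) = M,  empty = empty,  empty = empty.
Bind M := s(R); no other remaining equation mentions M.
Delete trivial equation empty = empty.
Delete trivial equation empty = empty.
Bind R := h(h(X2, true, X2), h(n, n, X2), X2); no other remaining equation mentions R. Substituting into the earlier binding gives M := s(h(h(X2, true, X2), h(n, n, X2), X2)).
Decompose h/3: true = true,  empty = empty,  true = X2.
Delete trivial equation true = true.
Delete trivial equation empty = empty.
Bind X2 := true. Substituting into the earlier bindings gives M := s(h(h(true, true, true), h(n, n, true), true)), R := h(h(true, true, true), h(n, n, true), true).
MGU = { M -> s(h(h(true, true, true), h(n, n, true), true)), R -> h(h(true, true, true), h(n, n, true), true), X2 -> true }, so R -> h(h(true, true, true), h(n, n, true), true).

h(h(true, true, true), h(n, n, true), true)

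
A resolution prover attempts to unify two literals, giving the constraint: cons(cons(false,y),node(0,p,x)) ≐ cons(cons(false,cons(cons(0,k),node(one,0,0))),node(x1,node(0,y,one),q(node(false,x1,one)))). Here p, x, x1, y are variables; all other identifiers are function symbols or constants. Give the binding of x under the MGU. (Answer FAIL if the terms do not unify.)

q(node(false,0,one))

Decompose cons/2: cons(false,y) ≐ cons(false,cons(cons(0,k),node(one,0,0))),  node(0,p,x) ≐ node(x1,node(0,y,one),q(node(false,x1,one))).
Decompose cons/2: false ≐ false,  y ≐ cons(cons(0,k),node(one,0,0)).
Delete trivial equation false ≐ false.
Bind y := cons(cons(0,k),node(one,0,0)); substituting into the remaining equation gives: node(0,p,x) ≐ node(x1,node(0,cons(cons(0,k),node(one,0,0)),one),q(node(false,x1,one))).
Decompose node/3: 0 ≐ x1,  p ≐ node(0,cons(cons(0,k),node(one,0,0)),one),  x ≐ q(node(false,x1,one)).
Bind x1 := 0; substituting into the one remaining equation that mentions x1 gives: x ≐ q(node(false,0,one)).
Bind p := node(0,cons(cons(0,k),node(one,0,0)),one); no other remaining equation mentions p.
Bind x := q(node(false,0,one)).
MGU = { y -> cons(cons(0,k),node(one,0,0)), x1 -> 0, p -> node(0,cons(cons(0,k),node(one,0,0)),one), x -> q(node(false,0,one)) }, so x -> q(node(false,0,one)).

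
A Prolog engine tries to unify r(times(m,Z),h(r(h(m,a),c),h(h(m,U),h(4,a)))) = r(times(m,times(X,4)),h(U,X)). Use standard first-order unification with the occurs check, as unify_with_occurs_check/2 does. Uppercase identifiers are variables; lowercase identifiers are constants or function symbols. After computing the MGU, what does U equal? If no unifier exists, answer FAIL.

Decompose r/2: times(m,Z) = times(m,times(X,4)),  h(r(h(m,a),c),h(h(m,U),h(4,a))) = h(U,X).
Decompose times/2: m = m,  Z = times(X,4).
Delete trivial equation m = m.
Bind Z := times(X,4); no other remaining equation mentions Z.
Decompose h/2: r(h(m,a),c) = U,  h(h(m,U),h(4,a)) = X.
Bind U := r(h(m,a),c); substituting into the remaining equation gives: h(h(m,r(h(m,a),c)),h(4,a)) = X.
Bind X := h(h(m,r(h(m,a),c)),h(4,a)). Substituting into the earlier binding gives Z := times(h(h(m,r(h(m,a),c)),h(4,a)),4).
MGU = { Z ↦ times(h(h(m,r(h(m,a),c)),h(4,a)),4), U ↦ r(h(m,a),c), X ↦ h(h(m,r(h(m,a),c)),h(4,a)) }, so U ↦ r(h(m,a),c).

r(h(m,a),c)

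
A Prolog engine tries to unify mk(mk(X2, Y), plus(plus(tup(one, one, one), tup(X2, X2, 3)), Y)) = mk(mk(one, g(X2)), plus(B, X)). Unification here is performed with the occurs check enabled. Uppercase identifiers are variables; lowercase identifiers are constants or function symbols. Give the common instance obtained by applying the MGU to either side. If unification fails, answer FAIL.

Decompose mk/2: mk(X2, Y) = mk(one, g(X2)),  plus(plus(tup(one, one, one), tup(X2, X2, 3)), Y) = plus(B, X).
Decompose mk/2: X2 = one,  Y = g(X2).
Bind X2 := one; substituting into the remaining equations gives: Y = g(one),  plus(plus(tup(one, one, one), tup(one, one, 3)), Y) = plus(B, X).
Bind Y := g(one); substituting into the remaining equation gives: plus(plus(tup(one, one, one), tup(one, one, 3)), g(one)) = plus(B, X).
Decompose plus/2: plus(tup(one, one, one), tup(one, one, 3)) = B,  g(one) = X.
Bind B := plus(tup(one, one, one), tup(one, one, 3)); no other remaining equation mentions B.
Bind X := g(one).
Applying the MGU to either side gives mk(mk(one, g(one)), plus(plus(tup(one, one, one), tup(one, one, 3)), g(one))).

mk(mk(one, g(one)), plus(plus(tup(one, one, one), tup(one, one, 3)), g(one)))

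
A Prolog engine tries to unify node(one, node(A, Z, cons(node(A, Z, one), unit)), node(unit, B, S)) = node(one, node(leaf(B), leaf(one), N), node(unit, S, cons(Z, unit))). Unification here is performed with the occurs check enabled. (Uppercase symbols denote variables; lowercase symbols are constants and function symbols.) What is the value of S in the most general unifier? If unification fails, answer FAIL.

Decompose node/3: one = one,  node(A, Z, cons(node(A, Z, one), unit)) = node(leaf(B), leaf(one), N),  node(unit, B, S) = node(unit, S, cons(Z, unit)).
Delete trivial equation one = one.
Decompose node/3: A = leaf(B),  Z = leaf(one),  cons(node(A, Z, one), unit) = N.
Bind A := leaf(B); substituting into the one remaining equation that mentions A gives: cons(node(leaf(B), Z, one), unit) = N.
Bind Z := leaf(one); substituting into the remaining equations gives: cons(node(leaf(B), leaf(one), one), unit) = N,  node(unit, B, S) = node(unit, S, cons(leaf(one), unit)).
Bind N := cons(node(leaf(B), leaf(one), one), unit); no other remaining equation mentions N.
Decompose node/3: unit = unit,  B = S,  S = cons(leaf(one), unit).
Delete trivial equation unit = unit.
Bind B := S; no other remaining equation mentions B. Substituting into the earlier bindings gives A := leaf(S), N := cons(node(leaf(S), leaf(one), one), unit).
Bind S := cons(leaf(one), unit). Substituting into the earlier bindings gives A := leaf(cons(leaf(one), unit)), N := cons(node(leaf(cons(leaf(one), unit)), leaf(one), one), unit), B := cons(leaf(one), unit).
MGU = { A -> leaf(cons(leaf(one), unit)), Z -> leaf(one), N -> cons(node(leaf(cons(leaf(one), unit)), leaf(one), one), unit), B -> cons(leaf(one), unit), S -> cons(leaf(one), unit) }, so S -> cons(leaf(one), unit).

cons(leaf(one), unit)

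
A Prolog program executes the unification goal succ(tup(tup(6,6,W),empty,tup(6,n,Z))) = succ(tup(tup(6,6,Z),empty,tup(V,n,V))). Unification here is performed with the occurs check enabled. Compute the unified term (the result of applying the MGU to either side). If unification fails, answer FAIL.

succ(tup(tup(6,6,6),empty,tup(6,n,6)))

Decompose succ/1: tup(tup(6,6,W),empty,tup(6,n,Z)) = tup(tup(6,6,Z),empty,tup(V,n,V)).
Decompose tup/3: tup(6,6,W) = tup(6,6,Z),  empty = empty,  tup(6,n,Z) = tup(V,n,V).
Decompose tup/3: 6 = 6,  6 = 6,  W = Z.
Delete trivial equation 6 = 6.
Delete trivial equation 6 = 6.
Bind W := Z; no other remaining equation mentions W.
Delete trivial equation empty = empty.
Decompose tup/3: 6 = V,  n = n,  Z = V.
Bind V := 6; substituting into the one remaining equation that mentions V gives: Z = 6.
Delete trivial equation n = n.
Bind Z := 6. Substituting into the earlier binding gives W := 6.
Applying the MGU to either side gives succ(tup(tup(6,6,6),empty,tup(6,n,6))).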